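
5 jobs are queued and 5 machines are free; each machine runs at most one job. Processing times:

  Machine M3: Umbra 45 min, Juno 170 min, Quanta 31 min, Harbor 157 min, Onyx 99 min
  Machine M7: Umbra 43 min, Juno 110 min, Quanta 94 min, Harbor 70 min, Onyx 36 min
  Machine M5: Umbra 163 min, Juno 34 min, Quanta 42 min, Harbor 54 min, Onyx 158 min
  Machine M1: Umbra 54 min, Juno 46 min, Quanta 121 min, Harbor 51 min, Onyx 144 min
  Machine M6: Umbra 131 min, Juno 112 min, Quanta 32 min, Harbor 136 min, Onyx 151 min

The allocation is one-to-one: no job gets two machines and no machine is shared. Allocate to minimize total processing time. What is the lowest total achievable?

This is the linear assignment problem.
Optimal: Umbra→Machine M3 (45 min), Juno→Machine M5 (34 min), Quanta→Machine M6 (32 min), Harbor→Machine M1 (51 min), Onyx→Machine M7 (36 min) — total 45+34+32+51+36 = 198 min.
Min-entry greedy (repeatedly take the single cheapest remaining cell) gives 283 min, worse by 85.
No other one-to-one assignment undercuts 198 min.

Min total: 198 min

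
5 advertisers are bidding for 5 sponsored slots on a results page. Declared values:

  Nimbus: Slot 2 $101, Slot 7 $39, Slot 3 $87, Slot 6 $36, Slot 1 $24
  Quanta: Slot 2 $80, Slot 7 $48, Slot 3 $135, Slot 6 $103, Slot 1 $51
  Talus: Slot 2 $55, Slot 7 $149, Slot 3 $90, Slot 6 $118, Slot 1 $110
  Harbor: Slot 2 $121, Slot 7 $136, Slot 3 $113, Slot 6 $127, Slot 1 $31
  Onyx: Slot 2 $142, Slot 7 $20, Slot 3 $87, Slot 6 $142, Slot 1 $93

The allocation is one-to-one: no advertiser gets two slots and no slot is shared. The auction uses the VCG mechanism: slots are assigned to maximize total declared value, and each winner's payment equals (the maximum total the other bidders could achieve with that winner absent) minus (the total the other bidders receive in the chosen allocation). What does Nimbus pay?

Nimbus pays $30.

Efficient allocation: Nimbus→Slot 2 ($101), Quanta→Slot 3 ($135), Talus→Slot 1 ($110), Harbor→Slot 7 ($136), Onyx→Slot 6 ($142); total welfare W = $624.
Nimbus receives Slot 2 at value $101, so the others get W − 101 = $523.
Without Nimbus: best allocation of the remaining 4 bidders over all 5 slots is Quanta→Slot 3 ($135), Talus→Slot 7 ($149), Harbor→Slot 6 ($127), Onyx→Slot 2 ($142), total $553.
VCG payment = (others' best without Nimbus) − (others' welfare with Nimbus) = 553 − 523 = $30.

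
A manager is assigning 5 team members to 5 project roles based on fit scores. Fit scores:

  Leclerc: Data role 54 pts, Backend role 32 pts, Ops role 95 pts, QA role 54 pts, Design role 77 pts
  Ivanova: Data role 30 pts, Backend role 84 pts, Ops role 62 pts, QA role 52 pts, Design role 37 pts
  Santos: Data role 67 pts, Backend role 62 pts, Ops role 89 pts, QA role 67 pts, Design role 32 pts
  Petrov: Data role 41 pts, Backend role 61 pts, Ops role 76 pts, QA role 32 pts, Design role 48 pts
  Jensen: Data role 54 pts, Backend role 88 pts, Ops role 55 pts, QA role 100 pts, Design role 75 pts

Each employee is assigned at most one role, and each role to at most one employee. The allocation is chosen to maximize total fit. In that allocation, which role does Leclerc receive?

This is the linear assignment problem.
Optimal: Leclerc→Design role (77 pts), Ivanova→Backend role (84 pts), Santos→Data role (67 pts), Petrov→Ops role (76 pts), Jensen→QA role (100 pts) — total 77+84+67+76+100 = 404 pts.
Row-greedy (each employee in turn takes its best remaining role) gives 394 pts, worse by 10.
Next-best assignment: Leclerc→Ops role, Ivanova→Backend role, Santos→Data role, Petrov→Design role, Jensen→QA role = 394 pts.
Leclerc's own top role is Ops role (95 pts), but forcing Leclerc→Ops role and reassigning the rest optimally gives only 394 pts — worse by 10.

Leclerc receives Design role.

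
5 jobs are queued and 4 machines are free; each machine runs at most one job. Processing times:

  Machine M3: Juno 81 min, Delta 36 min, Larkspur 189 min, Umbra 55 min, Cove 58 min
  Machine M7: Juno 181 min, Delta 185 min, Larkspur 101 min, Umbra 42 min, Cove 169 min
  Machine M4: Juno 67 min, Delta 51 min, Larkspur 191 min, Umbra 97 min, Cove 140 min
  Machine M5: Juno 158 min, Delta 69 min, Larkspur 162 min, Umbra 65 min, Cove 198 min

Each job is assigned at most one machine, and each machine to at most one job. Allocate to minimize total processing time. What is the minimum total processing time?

Minimum total: 236 min

Optimal: Cove→Machine M3 (58 min), Umbra→Machine M7 (42 min), Juno→Machine M4 (67 min), Delta→Machine M5 (69 min) — total 58+42+67+69 = 236 min.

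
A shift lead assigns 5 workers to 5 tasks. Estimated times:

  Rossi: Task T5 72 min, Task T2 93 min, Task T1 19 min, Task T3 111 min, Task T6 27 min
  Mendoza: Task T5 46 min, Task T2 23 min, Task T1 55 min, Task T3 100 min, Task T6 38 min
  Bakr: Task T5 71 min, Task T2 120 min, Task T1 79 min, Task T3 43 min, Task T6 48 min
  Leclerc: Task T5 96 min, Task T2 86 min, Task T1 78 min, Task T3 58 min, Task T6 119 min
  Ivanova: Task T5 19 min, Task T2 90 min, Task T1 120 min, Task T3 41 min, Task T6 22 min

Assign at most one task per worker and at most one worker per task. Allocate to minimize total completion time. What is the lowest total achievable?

Optimal: Rossi→Task T1 (19 min), Mendoza→Task T2 (23 min), Bakr→Task T6 (48 min), Leclerc→Task T3 (58 min), Ivanova→Task T5 (19 min) — total 19+23+48+58+19 = 167 min.
Min-entry greedy (repeatedly take the single cheapest remaining cell) gives 223 min, worse by 56.
Next-best assignment: Rossi→Task T6, Mendoza→Task T2, Bakr→Task T3, Leclerc→Task T1, Ivanova→Task T5 = 190 min.
Every other assignment is strictly worse.

Minimum total: 167 min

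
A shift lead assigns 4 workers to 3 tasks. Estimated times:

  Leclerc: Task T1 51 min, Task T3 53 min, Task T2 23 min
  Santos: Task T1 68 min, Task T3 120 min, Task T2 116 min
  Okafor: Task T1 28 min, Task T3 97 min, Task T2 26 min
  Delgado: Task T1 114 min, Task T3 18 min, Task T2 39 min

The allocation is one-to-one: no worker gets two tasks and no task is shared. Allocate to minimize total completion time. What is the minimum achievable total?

Minimum total: 69 min

This is the linear assignment problem.
Optimal: Okafor→Task T1 (28 min), Delgado→Task T3 (18 min), Leclerc→Task T2 (23 min) — total 28+18+23 = 69 min.
Row-greedy (each worker in turn takes its cheapest remaining task) gives 188 min, worse by 119.
Next-best assignment: Leclerc→Task T1, Delgado→Task T3, Okafor→Task T2 = 95 min.
Every other assignment is strictly worse.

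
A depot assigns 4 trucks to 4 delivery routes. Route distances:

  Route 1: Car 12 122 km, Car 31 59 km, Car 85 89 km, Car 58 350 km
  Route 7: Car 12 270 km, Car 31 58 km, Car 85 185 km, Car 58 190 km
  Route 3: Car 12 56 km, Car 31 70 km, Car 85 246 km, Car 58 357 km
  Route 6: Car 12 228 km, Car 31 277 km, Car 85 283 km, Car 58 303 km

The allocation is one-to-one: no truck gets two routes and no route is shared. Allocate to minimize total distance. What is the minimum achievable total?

Optimal: Car 12→Route 3 (56 km), Car 31→Route 7 (58 km), Car 85→Route 1 (89 km), Car 58→Route 6 (303 km) — total 56+58+89+303 = 506 km.
Column-greedy (each route in turn goes to its cheapest remaining truck) gives 603 km, worse by 97.

Min total: 506 km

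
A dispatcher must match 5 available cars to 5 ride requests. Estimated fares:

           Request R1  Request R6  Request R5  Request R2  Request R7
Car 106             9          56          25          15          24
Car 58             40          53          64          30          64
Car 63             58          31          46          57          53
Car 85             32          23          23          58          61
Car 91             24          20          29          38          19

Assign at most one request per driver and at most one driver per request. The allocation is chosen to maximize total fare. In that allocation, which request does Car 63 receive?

Car 63 receives Request R1.

Treat this as an assignment problem: match each driver to one request.
Optimal: Car 106→Request R6 ($56), Car 58→Request R5 ($64), Car 63→Request R1 ($58), Car 85→Request R7 ($61), Car 91→Request R2 ($38) — total 56+64+58+61+38 = $277.
Column-greedy (each request in turn goes to its best remaining driver) gives $255, worse by 22.
Next-best assignment: Car 106→Request R6, Car 58→Request R7, Car 63→Request R1, Car 85→Request R2, Car 91→Request R5 = $265.
No other one-to-one assignment exceeds $277.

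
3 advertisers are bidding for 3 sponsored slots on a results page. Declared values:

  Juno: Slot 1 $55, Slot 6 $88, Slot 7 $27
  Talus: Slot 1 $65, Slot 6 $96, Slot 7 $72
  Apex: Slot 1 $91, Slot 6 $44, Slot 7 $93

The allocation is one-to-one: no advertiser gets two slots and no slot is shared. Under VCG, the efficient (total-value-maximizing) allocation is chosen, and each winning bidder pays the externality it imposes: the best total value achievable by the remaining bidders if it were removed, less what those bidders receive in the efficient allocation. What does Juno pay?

Efficient allocation: Juno→Slot 6 ($88), Talus→Slot 7 ($72), Apex→Slot 1 ($91); total welfare W = $251.
Juno receives Slot 6 at value $88, so the others get W − 88 = $163.
Without Juno: best allocation of the remaining 2 bidders over all 3 slots is Talus→Slot 6 ($96), Apex→Slot 7 ($93), total $189.
VCG payment = (others' best without Juno) − (others' welfare with Juno) = 189 − 163 = $26.

Juno pays $26.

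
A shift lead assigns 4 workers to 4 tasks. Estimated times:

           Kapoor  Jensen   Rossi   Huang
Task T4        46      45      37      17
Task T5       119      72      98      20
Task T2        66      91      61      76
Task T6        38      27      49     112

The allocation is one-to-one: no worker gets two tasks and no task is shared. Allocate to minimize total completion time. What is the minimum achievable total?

Optimal: Kapoor→Task T2 (66 min), Jensen→Task T6 (27 min), Rossi→Task T4 (37 min), Huang→Task T5 (20 min) — total 66+27+37+20 = 150 min.
Min-entry greedy (repeatedly take the single cheapest remaining cell) gives 224 min, worse by 74.

Min total: 150 min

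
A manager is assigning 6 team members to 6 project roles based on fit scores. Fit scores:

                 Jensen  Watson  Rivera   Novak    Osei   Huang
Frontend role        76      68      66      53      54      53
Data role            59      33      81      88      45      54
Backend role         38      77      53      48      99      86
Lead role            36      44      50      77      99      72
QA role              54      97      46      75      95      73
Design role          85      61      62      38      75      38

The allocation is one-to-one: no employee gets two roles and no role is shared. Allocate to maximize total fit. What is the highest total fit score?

Optimal: Jensen→Design role (85 pts), Watson→QA role (97 pts), Rivera→Frontend role (66 pts), Novak→Data role (88 pts), Osei→Lead role (99 pts), Huang→Backend role (86 pts) — total 85+97+66+88+99+86 = 521 pts.
Max-entry greedy (repeatedly take the single best remaining cell) gives 507 pts, worse by 14.
No other one-to-one assignment exceeds 521 pts.

Maximum total: 521 pts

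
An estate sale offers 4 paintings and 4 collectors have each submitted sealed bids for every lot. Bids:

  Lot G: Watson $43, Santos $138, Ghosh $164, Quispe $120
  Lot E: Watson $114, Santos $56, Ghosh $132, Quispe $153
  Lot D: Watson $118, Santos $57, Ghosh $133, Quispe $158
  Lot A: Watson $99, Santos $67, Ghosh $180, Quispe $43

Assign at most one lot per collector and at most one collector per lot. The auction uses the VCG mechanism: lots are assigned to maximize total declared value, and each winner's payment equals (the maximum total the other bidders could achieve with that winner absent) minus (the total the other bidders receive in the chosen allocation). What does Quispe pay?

Efficient allocation: Watson→Lot E ($114), Santos→Lot G ($138), Ghosh→Lot A ($180), Quispe→Lot D ($158); total welfare W = $590.
Quispe receives Lot D at value $158, so the others get W − 158 = $432.
Without Quispe: best allocation of the remaining 3 bidders over all 4 lots is Watson→Lot D ($118), Santos→Lot G ($138), Ghosh→Lot A ($180), total $436.
VCG payment = (others' best without Quispe) − (others' welfare with Quispe) = 436 − 432 = $4.

Quispe pays $4.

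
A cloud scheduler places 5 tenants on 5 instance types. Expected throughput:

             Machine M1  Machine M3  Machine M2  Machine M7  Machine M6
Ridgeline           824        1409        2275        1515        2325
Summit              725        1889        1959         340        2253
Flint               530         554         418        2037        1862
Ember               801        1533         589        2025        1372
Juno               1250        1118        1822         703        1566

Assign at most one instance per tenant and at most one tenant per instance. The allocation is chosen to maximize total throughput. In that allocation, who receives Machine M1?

This is the linear assignment problem.
Optimal: Ridgeline→Machine M2 (2275 ops/s), Summit→Machine M6 (2253 ops/s), Flint→Machine M7 (2037 ops/s), Ember→Machine M3 (1533 ops/s), Juno→Machine M1 (1250 ops/s) — total 2275+2253+2037+1533+1250 = 9348 ops/s.
Column-greedy (each instance in turn goes to its best remaining tenant) gives 8823 ops/s, worse by 525.
Swapping Ridgeline↔Flint (Ridgeline→Machine M7 1515 ops/s, Flint→Machine M2 418 ops/s) loses 2379.
Juno's own top instance is Machine M2 (1822 ops/s), but forcing Juno→Machine M2 and reassigning the rest optimally gives only 8874 ops/s — worse by 474.

Juno receives Machine M1.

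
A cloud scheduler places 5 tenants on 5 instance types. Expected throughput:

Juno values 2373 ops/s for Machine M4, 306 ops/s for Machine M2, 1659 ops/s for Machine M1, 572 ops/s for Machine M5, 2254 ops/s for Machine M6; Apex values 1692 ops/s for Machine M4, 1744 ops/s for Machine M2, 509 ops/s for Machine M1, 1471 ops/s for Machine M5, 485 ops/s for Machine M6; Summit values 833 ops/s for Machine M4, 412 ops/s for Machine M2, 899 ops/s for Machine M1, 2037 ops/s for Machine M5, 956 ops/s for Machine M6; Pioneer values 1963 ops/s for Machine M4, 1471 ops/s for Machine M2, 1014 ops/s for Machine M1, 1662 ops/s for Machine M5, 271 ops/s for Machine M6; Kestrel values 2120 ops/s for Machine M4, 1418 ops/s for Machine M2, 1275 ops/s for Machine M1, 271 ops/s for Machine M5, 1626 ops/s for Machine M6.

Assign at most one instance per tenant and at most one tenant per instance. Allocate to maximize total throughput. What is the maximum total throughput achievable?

This is the linear assignment problem.
Optimal: Juno→Machine M6 (2254 ops/s), Apex→Machine M2 (1744 ops/s), Summit→Machine M5 (2037 ops/s), Pioneer→Machine M4 (1963 ops/s), Kestrel→Machine M1 (1275 ops/s) — total 2254+1744+2037+1963+1275 = 9273 ops/s.
Max-entry greedy (repeatedly take the single best remaining cell) gives 8794 ops/s, worse by 479.
Next-best assignment: Juno→Machine M6, Apex→Machine M2, Summit→Machine M5, Pioneer→Machine M1, Kestrel→Machine M4 = 9169 ops/s.

Max total: 9273 ops/s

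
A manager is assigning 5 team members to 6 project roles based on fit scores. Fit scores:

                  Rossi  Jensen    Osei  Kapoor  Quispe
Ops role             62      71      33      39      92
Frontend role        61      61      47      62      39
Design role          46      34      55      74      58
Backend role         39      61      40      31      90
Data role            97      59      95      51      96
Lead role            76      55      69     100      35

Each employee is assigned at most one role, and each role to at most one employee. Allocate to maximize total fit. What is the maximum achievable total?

Maximum total: 417 pts

This is the linear assignment problem.
Optimal: Rossi→Frontend role (61 pts), Jensen→Ops role (71 pts), Osei→Data role (95 pts), Kapoor→Lead role (100 pts), Quispe→Backend role (90 pts) — total 61+71+95+100+90 = 417 pts.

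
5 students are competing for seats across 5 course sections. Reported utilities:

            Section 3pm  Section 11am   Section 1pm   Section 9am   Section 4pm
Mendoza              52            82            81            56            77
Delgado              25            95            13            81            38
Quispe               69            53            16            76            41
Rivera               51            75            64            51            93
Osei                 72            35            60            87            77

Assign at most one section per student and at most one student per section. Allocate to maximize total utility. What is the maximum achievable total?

Optimal: Mendoza→Section 1pm (81 points), Delgado→Section 11am (95 points), Quispe→Section 3pm (69 points), Rivera→Section 4pm (93 points), Osei→Section 9am (87 points) — total 81+95+69+93+87 = 425 points.
Column-greedy (each section in turn goes to its best remaining student) gives 417 points, worse by 8.

Max total: 425 points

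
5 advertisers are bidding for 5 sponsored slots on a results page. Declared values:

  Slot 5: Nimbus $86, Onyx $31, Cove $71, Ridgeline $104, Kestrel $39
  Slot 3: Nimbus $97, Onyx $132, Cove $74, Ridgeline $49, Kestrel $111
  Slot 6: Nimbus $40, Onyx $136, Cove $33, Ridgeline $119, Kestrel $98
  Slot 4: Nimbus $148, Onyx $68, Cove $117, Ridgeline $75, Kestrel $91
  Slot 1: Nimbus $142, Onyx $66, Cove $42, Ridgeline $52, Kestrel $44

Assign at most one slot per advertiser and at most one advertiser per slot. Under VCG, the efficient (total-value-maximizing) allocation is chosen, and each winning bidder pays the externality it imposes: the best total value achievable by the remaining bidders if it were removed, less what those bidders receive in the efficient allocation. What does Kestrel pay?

Kestrel pays $11.

Efficient allocation: Nimbus→Slot 1 ($142), Onyx→Slot 6 ($136), Cove→Slot 4 ($117), Ridgeline→Slot 5 ($104), Kestrel→Slot 3 ($111); total welfare W = $610.
Kestrel receives Slot 3 at value $111, so the others get W − 111 = $499.
Without Kestrel: best allocation of the remaining 4 bidders over all 5 slots is Nimbus→Slot 1 ($142), Onyx→Slot 3 ($132), Cove→Slot 4 ($117), Ridgeline→Slot 6 ($119), total $510.
VCG payment = (others' best without Kestrel) − (others' welfare with Kestrel) = 510 − 499 = $11.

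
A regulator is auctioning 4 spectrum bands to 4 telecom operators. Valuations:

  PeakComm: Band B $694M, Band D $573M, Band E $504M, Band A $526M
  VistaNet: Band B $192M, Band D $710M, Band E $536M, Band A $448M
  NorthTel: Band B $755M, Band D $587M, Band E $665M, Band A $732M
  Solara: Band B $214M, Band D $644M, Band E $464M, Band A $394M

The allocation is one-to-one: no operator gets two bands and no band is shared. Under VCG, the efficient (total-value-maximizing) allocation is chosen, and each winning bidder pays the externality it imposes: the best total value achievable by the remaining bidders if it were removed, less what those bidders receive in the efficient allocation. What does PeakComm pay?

Efficient allocation: PeakComm→Band B ($694M), VistaNet→Band E ($536M), NorthTel→Band A ($732M), Solara→Band D ($644M); total welfare W = $2606M.
PeakComm receives Band B at value $694M, so the others get W − 694 = $1912M.
Without PeakComm: best allocation of the remaining 3 bidders over all 4 bands is VistaNet→Band E ($536M), NorthTel→Band B ($755M), Solara→Band D ($644M), total $1935M.
VCG payment = (others' best without PeakComm) − (others' welfare with PeakComm) = 1935 − 1912 = $23M.

PeakComm pays $23M.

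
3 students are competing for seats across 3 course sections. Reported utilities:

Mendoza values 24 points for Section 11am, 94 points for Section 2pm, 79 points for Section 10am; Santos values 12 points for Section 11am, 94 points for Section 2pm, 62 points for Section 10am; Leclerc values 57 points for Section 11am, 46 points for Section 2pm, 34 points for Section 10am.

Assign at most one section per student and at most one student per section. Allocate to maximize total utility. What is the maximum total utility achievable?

Maximum total: 230 points

Optimal: Mendoza→Section 10am (79 points), Santos→Section 2pm (94 points), Leclerc→Section 11am (57 points) — total 79+94+57 = 230 points.
Max-entry greedy (repeatedly take the single best remaining cell) gives 213 points, worse by 17.
No other one-to-one assignment exceeds 230 points.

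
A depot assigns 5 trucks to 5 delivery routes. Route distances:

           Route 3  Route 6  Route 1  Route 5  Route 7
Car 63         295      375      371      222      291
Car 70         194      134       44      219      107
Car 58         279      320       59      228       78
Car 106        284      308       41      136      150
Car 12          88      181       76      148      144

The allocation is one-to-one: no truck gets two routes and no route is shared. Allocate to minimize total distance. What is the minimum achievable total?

Optimal: Car 63→Route 5 (222 km), Car 70→Route 6 (134 km), Car 58→Route 7 (78 km), Car 106→Route 1 (41 km), Car 12→Route 3 (88 km) — total 222+134+78+41+88 = 563 km.
Row-greedy (each truck in turn takes its cheapest remaining route) gives 809 km, worse by 246.
Swapping Car 58↔Car 70 (Car 58→Route 6 320 km, Car 70→Route 7 107 km) adds 215.

Min total: 563 km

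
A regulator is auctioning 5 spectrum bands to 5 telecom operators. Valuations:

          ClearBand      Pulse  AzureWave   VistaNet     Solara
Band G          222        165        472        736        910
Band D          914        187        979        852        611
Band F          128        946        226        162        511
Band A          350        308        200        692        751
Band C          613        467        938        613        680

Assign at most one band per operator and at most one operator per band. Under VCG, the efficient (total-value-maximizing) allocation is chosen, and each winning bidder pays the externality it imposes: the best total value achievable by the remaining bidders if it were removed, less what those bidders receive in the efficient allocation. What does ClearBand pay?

Efficient allocation: ClearBand→Band D ($914M), Pulse→Band F ($946M), AzureWave→Band C ($938M), VistaNet→Band A ($692M), Solara→Band G ($910M); total welfare W = $4400M.
ClearBand receives Band D at value $914M, so the others get W − 914 = $3486M.
Without ClearBand: best allocation of the remaining 4 bidders over all 5 bands is Pulse→Band F ($946M), AzureWave→Band C ($938M), VistaNet→Band D ($852M), Solara→Band G ($910M), total $3646M.
VCG payment = (others' best without ClearBand) − (others' welfare with ClearBand) = 3646 − 3486 = $160M.

ClearBand pays $160M.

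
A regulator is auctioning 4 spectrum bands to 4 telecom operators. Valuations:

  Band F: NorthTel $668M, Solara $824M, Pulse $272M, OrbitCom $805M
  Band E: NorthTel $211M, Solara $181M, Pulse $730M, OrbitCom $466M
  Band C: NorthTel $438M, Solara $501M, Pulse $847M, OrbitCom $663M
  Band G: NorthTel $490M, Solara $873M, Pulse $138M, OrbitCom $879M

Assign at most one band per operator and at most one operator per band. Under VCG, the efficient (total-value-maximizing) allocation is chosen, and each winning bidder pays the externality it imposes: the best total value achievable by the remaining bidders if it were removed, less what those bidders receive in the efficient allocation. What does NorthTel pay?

NorthTel pays $284M.

Efficient allocation: NorthTel→Band F ($668M), Solara→Band G ($873M), Pulse→Band E ($730M), OrbitCom→Band C ($663M); total welfare W = $2934M.
NorthTel receives Band F at value $668M, so the others get W − 668 = $2266M.
Without NorthTel: best allocation of the remaining 3 bidders over all 4 bands is Solara→Band F ($824M), Pulse→Band C ($847M), OrbitCom→Band G ($879M), total $2550M.
VCG payment = (others' best without NorthTel) − (others' welfare with NorthTel) = 2550 − 2266 = $284M.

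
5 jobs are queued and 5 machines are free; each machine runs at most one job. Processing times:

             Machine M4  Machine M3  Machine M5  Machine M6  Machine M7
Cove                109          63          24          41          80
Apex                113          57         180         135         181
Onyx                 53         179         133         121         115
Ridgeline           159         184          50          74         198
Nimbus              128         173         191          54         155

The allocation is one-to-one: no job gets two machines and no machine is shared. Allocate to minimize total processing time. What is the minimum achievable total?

Optimal: Cove→Machine M7 (80 min), Apex→Machine M3 (57 min), Onyx→Machine M4 (53 min), Ridgeline→Machine M5 (50 min), Nimbus→Machine M6 (54 min) — total 80+57+53+50+54 = 294 min.
Min-entry greedy (repeatedly take the single cheapest remaining cell) gives 386 min, worse by 92.
Checked against all permutations: 294 min is optimal.

Minimum total: 294 min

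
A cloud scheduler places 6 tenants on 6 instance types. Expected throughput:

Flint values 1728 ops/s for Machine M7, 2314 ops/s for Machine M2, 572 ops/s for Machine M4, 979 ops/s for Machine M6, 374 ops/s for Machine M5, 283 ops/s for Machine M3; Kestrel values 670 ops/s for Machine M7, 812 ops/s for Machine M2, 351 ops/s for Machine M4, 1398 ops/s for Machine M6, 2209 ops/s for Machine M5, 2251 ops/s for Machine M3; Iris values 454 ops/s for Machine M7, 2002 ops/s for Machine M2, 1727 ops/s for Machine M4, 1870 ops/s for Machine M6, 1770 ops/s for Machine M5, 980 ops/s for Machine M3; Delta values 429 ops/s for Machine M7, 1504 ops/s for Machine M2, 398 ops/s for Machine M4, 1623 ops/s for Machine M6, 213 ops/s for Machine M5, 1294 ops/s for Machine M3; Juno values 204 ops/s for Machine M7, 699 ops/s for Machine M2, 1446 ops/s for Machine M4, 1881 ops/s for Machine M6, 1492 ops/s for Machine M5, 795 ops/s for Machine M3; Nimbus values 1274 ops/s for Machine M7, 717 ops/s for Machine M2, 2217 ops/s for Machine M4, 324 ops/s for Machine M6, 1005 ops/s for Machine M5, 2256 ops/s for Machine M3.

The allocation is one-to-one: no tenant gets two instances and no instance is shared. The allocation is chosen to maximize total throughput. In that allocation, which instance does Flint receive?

Flint receives Machine M7.

Treat this as an assignment problem: match each tenant to one instance.
Optimal: Flint→Machine M7 (1728 ops/s), Kestrel→Machine M3 (2251 ops/s), Iris→Machine M5 (1770 ops/s), Delta→Machine M2 (1504 ops/s), Juno→Machine M6 (1881 ops/s), Nimbus→Machine M4 (2217 ops/s) — total 1728+2251+1770+1504+1881+2217 = 11351 ops/s.
Next-best assignment: Flint→Machine M7, Kestrel→Machine M5, Iris→Machine M2, Delta→Machine M3, Juno→Machine M6, Nimbus→Machine M4 = 11331 ops/s.
Every other assignment is strictly worse.
Flint's own top instance is Machine M2 (2314 ops/s), but forcing Flint→Machine M2 and reassigning the rest optimally gives only 10862 ops/s — worse by 489.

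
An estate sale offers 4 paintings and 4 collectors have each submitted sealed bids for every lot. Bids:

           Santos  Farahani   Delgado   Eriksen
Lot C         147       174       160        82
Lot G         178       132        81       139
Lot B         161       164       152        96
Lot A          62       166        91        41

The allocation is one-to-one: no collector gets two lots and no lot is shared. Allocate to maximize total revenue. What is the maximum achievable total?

Optimal: Santos→Lot B ($161), Farahani→Lot A ($166), Delgado→Lot C ($160), Eriksen→Lot G ($139) — total 161+166+160+139 = $626.
Column-greedy (each lot in turn goes to its best remaining collector) gives $545, worse by 81.
Swapping Farahani↔Delgado (Farahani→Lot C $174, Delgado→Lot A $91) loses 61.

Max total: $626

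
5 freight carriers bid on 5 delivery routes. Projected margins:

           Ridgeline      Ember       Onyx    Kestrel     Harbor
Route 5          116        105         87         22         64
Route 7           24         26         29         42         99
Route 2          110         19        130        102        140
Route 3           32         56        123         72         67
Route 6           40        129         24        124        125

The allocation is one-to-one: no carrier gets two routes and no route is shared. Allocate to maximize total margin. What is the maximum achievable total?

Max total: $569k

Treat this as an assignment problem: match each carrier to one route.
Optimal: Ridgeline→Route 5 ($116k), Ember→Route 6 ($129k), Onyx→Route 3 ($123k), Kestrel→Route 2 ($102k), Harbor→Route 7 ($99k) — total 116+129+123+102+99 = $569k.
Max-entry greedy (repeatedly take the single best remaining cell) gives $550k, worse by 19.
Next-best assignment: Ridgeline→Route 2, Ember→Route 5, Onyx→Route 3, Kestrel→Route 6, Harbor→Route 7 = $561k.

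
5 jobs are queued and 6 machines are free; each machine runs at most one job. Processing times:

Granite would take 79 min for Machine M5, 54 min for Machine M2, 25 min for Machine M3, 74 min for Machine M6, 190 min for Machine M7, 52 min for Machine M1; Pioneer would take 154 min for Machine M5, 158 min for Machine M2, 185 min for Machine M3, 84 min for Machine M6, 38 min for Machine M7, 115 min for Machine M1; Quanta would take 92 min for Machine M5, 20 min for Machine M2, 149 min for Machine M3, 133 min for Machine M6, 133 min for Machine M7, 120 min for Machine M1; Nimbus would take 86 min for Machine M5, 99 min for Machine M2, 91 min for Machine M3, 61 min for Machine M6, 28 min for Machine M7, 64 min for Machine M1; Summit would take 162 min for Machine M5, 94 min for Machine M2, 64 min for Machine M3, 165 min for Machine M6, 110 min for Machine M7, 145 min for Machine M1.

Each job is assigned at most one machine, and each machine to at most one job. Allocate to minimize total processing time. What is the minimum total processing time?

Minimum total: 235 min

This is the linear assignment problem.
Optimal: Granite→Machine M1 (52 min), Pioneer→Machine M7 (38 min), Quanta→Machine M2 (20 min), Nimbus→Machine M6 (61 min), Summit→Machine M3 (64 min) — total 52+38+20+61+64 = 235 min.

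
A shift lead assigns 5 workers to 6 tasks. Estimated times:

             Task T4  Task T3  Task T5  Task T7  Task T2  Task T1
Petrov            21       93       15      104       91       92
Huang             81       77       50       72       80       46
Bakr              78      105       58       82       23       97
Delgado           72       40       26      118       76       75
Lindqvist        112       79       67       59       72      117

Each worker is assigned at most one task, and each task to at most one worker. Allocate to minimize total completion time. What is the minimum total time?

Minimum total: 175 min

Treat this as an assignment problem: match each worker to one task.
Optimal: Petrov→Task T4 (21 min), Huang→Task T1 (46 min), Bakr→Task T2 (23 min), Delgado→Task T5 (26 min), Lindqvist→Task T7 (59 min) — total 21+46+23+26+59 = 175 min.
Swapping Petrov↔Huang (Petrov→Task T1 92 min, Huang→Task T4 81 min) adds 106.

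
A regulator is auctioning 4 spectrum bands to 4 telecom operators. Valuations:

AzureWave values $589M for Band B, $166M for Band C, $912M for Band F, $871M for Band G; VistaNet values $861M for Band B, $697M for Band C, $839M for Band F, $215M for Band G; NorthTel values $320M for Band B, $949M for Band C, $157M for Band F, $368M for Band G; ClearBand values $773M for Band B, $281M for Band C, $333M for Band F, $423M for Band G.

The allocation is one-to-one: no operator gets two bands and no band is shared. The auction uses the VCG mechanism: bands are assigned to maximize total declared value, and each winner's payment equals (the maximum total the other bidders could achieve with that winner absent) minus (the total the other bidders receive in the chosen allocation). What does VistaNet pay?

VistaNet pays $41M.

Efficient allocation: AzureWave→Band G ($871M), VistaNet→Band F ($839M), NorthTel→Band C ($949M), ClearBand→Band B ($773M); total welfare W = $3432M.
VistaNet receives Band F at value $839M, so the others get W − 839 = $2593M.
Without VistaNet: best allocation of the remaining 3 bidders over all 4 bands is AzureWave→Band F ($912M), NorthTel→Band C ($949M), ClearBand→Band B ($773M), total $2634M.
VCG payment = (others' best without VistaNet) − (others' welfare with VistaNet) = 2634 − 2593 = $41M.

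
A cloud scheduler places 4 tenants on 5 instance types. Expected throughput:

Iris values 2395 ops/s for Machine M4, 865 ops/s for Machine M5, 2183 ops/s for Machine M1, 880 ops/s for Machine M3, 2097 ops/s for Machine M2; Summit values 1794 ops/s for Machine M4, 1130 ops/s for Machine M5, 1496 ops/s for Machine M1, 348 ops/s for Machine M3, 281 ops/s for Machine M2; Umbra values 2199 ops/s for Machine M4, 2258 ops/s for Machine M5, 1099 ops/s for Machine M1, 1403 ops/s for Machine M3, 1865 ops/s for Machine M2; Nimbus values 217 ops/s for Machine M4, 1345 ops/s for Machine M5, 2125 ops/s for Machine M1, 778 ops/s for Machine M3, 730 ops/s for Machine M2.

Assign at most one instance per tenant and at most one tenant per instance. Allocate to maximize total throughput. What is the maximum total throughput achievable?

This is the linear assignment problem.
Optimal: Iris→Machine M2 (2097 ops/s), Summit→Machine M4 (1794 ops/s), Umbra→Machine M5 (2258 ops/s), Nimbus→Machine M1 (2125 ops/s) — total 2097+1794+2258+2125 = 8274 ops/s.
Row-greedy (each tenant in turn takes its best remaining instance) gives 6927 ops/s, worse by 1347.
Next-best assignment: Iris→Machine M2, Summit→Machine M5, Umbra→Machine M4, Nimbus→Machine M1 = 7551 ops/s.

Max total: 8274 ops/s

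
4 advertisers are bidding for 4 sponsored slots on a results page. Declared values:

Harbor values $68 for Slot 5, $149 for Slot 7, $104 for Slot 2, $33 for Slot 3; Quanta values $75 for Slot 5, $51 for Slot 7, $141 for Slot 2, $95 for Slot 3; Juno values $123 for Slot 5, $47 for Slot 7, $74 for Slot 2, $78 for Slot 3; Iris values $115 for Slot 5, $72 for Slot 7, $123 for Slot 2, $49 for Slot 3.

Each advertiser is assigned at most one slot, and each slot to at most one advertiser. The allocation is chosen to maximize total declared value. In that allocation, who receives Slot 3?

Quanta receives Slot 3.

Optimal: Harbor→Slot 7 ($149), Quanta→Slot 3 ($95), Juno→Slot 5 ($123), Iris→Slot 2 ($123) — total 149+95+123+123 = $490.
Max-entry greedy (repeatedly take the single best remaining cell) gives $462, worse by 28.
Checked against all permutations: $490 is optimal.
Quanta's own top slot is Slot 2 ($141), but forcing Quanta→Slot 2 and reassigning the rest optimally gives only $483 — worse by 7.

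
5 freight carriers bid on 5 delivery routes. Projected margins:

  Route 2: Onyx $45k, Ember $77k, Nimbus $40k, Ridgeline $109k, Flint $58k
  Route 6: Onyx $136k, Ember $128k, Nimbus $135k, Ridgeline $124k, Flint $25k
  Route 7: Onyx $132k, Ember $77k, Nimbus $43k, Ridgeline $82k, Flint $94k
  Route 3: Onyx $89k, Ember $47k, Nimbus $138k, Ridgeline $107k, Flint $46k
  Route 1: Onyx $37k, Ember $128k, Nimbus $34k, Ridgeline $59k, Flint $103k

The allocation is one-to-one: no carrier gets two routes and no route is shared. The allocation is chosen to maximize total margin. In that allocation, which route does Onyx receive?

Onyx receives Route 7.

Treat this as an assignment problem: match each carrier to one route.
Optimal: Onyx→Route 7 ($132k), Ember→Route 6 ($128k), Nimbus→Route 3 ($138k), Ridgeline→Route 2 ($109k), Flint→Route 1 ($103k) — total 132+128+138+109+103 = $610k.
Next-best assignment: Onyx→Route 6, Ember→Route 1, Nimbus→Route 3, Ridgeline→Route 2, Flint→Route 7 = $605k.
Swapping Ridgeline↔Flint (Ridgeline→Route 1 $59k, Flint→Route 2 $58k) loses 95.
Checked against all permutations: $610k is optimal.
Onyx's own top route is Route 6 ($136k), but forcing Onyx→Route 6 and reassigning the rest optimally gives only $605k — worse by 5.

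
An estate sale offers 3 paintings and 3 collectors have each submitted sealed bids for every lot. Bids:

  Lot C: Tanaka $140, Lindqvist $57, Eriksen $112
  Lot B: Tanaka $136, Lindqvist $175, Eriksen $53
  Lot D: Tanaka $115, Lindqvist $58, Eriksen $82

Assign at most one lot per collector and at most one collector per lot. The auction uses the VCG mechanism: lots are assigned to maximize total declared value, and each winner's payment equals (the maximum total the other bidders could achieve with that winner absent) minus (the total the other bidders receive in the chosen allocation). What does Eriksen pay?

Efficient allocation: Tanaka→Lot D ($115), Lindqvist→Lot B ($175), Eriksen→Lot C ($112); total welfare W = $402.
Eriksen receives Lot C at value $112, so the others get W − 112 = $290.
Without Eriksen: best allocation of the remaining 2 bidders over all 3 lots is Tanaka→Lot C ($140), Lindqvist→Lot B ($175), total $315.
VCG payment = (others' best without Eriksen) − (others' welfare with Eriksen) = 315 − 290 = $25.

Eriksen pays $25.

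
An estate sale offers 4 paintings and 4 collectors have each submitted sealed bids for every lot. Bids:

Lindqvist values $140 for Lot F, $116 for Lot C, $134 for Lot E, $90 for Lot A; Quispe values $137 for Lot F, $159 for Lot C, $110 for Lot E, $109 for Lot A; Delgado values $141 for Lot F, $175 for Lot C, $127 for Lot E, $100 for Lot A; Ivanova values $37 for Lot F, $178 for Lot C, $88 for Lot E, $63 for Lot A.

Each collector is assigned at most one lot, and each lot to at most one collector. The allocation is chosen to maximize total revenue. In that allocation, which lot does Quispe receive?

Quispe receives Lot A.

Optimal: Lindqvist→Lot E ($134), Quispe→Lot A ($109), Delgado→Lot F ($141), Ivanova→Lot C ($178) — total 134+109+141+178 = $562.
Row-greedy (each collector in turn takes its best remaining lot) gives $489, worse by 73.
Next-best assignment: Lindqvist→Lot F, Quispe→Lot A, Delgado→Lot E, Ivanova→Lot C = $554.
Swapping Quispe↔Lindqvist (Quispe→Lot E $110, Lindqvist→Lot A $90) loses 43.
Every other assignment is strictly worse.
Quispe's own top lot is Lot C ($159), but forcing Quispe→Lot C and reassigning the rest optimally gives only $497 — worse by 65.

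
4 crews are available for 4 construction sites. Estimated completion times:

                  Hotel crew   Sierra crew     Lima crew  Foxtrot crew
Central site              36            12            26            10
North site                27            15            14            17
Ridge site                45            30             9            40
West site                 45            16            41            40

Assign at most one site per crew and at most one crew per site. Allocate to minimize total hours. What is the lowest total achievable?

Optimal: Hotel crew→North site (27 hours), Sierra crew→West site (16 hours), Lima crew→Ridge site (9 hours), Foxtrot crew→Central site (10 hours) — total 27+16+9+10 = 62 hours.
No other one-to-one assignment undercuts 62 hours.

Min total: 62 hours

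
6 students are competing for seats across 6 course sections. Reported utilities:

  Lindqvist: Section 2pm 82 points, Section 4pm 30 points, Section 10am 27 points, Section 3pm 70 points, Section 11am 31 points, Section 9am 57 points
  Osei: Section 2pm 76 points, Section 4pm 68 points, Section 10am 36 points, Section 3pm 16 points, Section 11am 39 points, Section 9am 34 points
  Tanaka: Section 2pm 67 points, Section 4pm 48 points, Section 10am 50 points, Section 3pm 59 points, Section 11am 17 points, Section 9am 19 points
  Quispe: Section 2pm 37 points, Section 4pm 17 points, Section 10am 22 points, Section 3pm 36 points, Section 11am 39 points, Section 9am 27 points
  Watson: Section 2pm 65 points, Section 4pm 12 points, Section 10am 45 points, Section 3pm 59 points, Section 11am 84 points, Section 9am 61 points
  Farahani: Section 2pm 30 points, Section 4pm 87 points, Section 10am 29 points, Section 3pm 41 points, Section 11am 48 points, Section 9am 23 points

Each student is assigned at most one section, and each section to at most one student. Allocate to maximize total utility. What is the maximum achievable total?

Max total: 394 points

Optimal: Lindqvist→Section 3pm (70 points), Osei→Section 2pm (76 points), Tanaka→Section 10am (50 points), Quispe→Section 9am (27 points), Watson→Section 11am (84 points), Farahani→Section 4pm (87 points) — total 70+76+50+27+84+87 = 394 points.
Next-best assignment: Lindqvist→Section 9am, Osei→Section 2pm, Tanaka→Section 10am, Quispe→Section 3pm, Watson→Section 11am, Farahani→Section 4pm = 390 points.
No other one-to-one assignment exceeds 394 points.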